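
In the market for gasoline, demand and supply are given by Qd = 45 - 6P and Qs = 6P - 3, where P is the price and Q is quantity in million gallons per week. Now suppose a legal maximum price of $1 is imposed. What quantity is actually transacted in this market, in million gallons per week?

3

Without the control the market clears where 45 - 6P = 6P - 3, i.e. P* = 4 and Q* = 21.
The ceiling of 1 is below the equilibrium price 4, so it binds.
At P = 1: Qd = 45 - 6·1 = 39 and Qs = 6·1 - 3 = 3.
The quantity actually transacted is the short side, supply: 3.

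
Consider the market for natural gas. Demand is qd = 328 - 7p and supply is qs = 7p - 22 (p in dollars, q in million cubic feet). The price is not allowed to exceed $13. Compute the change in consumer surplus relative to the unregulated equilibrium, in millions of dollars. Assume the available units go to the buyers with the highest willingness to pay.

Equilibrium: 328 - 7p = 7p - 22, so 350 = 14p and p* = 25, q* = 153.
Since 13 < 25, the ceiling is binding.
At p = 13: qd = 328 - 7·13 = 237 and qs = 7·13 - 22 = 69.
Consumer surplus without the control is ½ · (328/7 - 25) · 153 = 23409/14.
With the ceiling, 69 units are sold at 13 (assume they go to the highest-value buyers). The demand price at q = 69 is 37, so CS = ½ · [(328/7 - 13) + (37 - 13)] · 69 = 27945/14.
Change in consumer surplus = 27945/14 - 23409/14 = 324.

324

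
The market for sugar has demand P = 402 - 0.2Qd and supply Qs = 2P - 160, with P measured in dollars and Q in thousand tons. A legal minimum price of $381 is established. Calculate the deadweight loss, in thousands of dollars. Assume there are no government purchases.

44108.75

Rearranging demand gives Qd = 2010 - 5P. Setting quantity demanded equal to quantity supplied, 2010 - 5P = 2P - 160, gives P* = 310 and Q* = 460.
Since 381 > 310, the floor is binding.
At P = 381: Qd = 2010 - 5·381 = 105 and Qs = 2·381 - 160 = 602.
Quantity traded falls to 105. At Q = 105 the demand price is (2010 - 105)/5 = 381 and the supply price is (160 + 105)/2 = 132.5.
Deadweight loss = ½ · (381 - 132.5) · (460 - 105) = ½ · 248.5 · 355 = 44108.75.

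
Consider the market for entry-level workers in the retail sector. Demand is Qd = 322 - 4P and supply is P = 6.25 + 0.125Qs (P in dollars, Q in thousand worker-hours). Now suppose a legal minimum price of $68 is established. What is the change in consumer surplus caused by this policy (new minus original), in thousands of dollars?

-4588

Rearranging supply gives Qs = 8P - 50. Setting quantity demanded equal to quantity supplied, 322 - 4P = 8P - 50, gives P* = 31 and Q* = 198.
Since 68 > 31, the floor is binding.
At P = 68: Qd = 322 - 4·68 = 50 and Qs = 8·68 - 50 = 494.
Consumer surplus without the control is ½ · (80.5 - 31) · 198 = 4900.5.
With the floor, consumers buy 50 units at 68, so CS = ½ · (80.5 - 68) · 50 = 312.5.
Change in consumer surplus = 312.5 - 4900.5 = -4588.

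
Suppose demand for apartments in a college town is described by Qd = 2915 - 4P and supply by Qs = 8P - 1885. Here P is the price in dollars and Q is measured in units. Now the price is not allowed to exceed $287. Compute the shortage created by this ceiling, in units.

1356

Setting quantity demanded equal to quantity supplied, 2915 - 4P = 8P - 1885, gives P* = 400 and Q* = 1315.
The ceiling of 287 is below the equilibrium price 400, so it binds.
At P = 287: Qd = 2915 - 4·287 = 1767 and Qs = 8·287 - 1885 = 411.
Shortage = Qd - Qs = 1767 - 411 = 1356.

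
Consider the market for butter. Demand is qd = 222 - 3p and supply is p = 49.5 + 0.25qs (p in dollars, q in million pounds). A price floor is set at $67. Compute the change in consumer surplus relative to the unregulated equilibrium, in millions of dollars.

-220.5

Rearranging supply gives qs = 4p - 198. Setting quantity demanded equal to quantity supplied, 222 - 3p = 4p - 198, gives p* = 60 and q* = 42.
Since 67 > 60, the floor is binding.
At p = 67: qd = 222 - 3·67 = 21 and qs = 4·67 - 198 = 70.
Consumer surplus without the control is ½ · (74 - 60) · 42 = 294.
With the floor, consumers buy 21 units at 67, so CS = ½ · (74 - 67) · 21 = 73.5.
Change in consumer surplus = 73.5 - 294 = -220.5.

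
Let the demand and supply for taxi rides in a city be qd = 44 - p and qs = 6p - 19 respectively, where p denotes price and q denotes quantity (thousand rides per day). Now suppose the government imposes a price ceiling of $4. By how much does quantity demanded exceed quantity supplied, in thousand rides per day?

Equilibrium: 44 - p = 6p - 19, so 63 = 7p and p* = 9, q* = 35.
The ceiling of 4 is below the equilibrium price 9, so it binds.
At p = 4: qd = 44 - 4 = 40 and qs = 6·4 - 19 = 5.
Shortage = qd - qs = 40 - 5 = 35.

35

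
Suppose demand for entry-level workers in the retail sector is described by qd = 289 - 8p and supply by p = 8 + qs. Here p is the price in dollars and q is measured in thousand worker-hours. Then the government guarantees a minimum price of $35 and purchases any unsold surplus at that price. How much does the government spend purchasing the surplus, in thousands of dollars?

Rearranging supply gives qs = p - 8. Equilibrium: 289 - 8p = p - 8, so 297 = 9p and p* = 33, q* = 25.
Because the floor (35) lies above the market-clearing price, it is binding.
At p = 35: qd = 289 - 8·35 = 9 and qs = 35 - 8 = 27.
Surplus = qs - qd = 18.
Government expenditure = surplus × support price = 18 × 35 = 630.

630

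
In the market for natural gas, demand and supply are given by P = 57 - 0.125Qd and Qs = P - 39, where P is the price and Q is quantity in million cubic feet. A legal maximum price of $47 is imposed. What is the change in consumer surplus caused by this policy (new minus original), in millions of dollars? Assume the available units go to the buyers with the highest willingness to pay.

60

Rearranging demand gives Qd = 456 - 8P. Without the control the market clears where 456 - 8P = P - 39, i.e. P* = 55 and Q* = 16.
Because the ceiling (47) lies below the market-clearing price, it is binding.
At P = 47: Qd = 456 - 8·47 = 80 and Qs = 47 - 39 = 8.
Consumer surplus without the control is ½ · (57 - 55) · 16 = 16.
With the ceiling, 8 units are sold at 47 (assume they go to the highest-value buyers). The demand price at Q = 8 is 56, so CS = ½ · [(57 - 47) + (56 - 47)] · 8 = 76.
Change in consumer surplus = 76 - 16 = 60.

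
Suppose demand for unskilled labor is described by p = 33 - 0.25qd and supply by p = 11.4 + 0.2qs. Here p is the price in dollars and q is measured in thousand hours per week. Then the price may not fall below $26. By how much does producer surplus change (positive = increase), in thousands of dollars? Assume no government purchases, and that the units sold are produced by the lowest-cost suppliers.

Rearranging demand gives qd = 132 - 4p; rearranging supply gives qs = 5p - 57. Setting quantity demanded equal to quantity supplied, 132 - 4p = 5p - 57, gives p* = 21 and q* = 48.
The floor of 26 is above the equilibrium price 21, so it binds.
At p = 26: qd = 132 - 4·26 = 28 and qs = 5·26 - 57 = 73.
Producer surplus without the control is ½ · (21 - 11.4) · 48 = 230.4.
With the floor, 28 units are sold at 26. The supply price at q = 28 is 17, so PS = ½ · [(26 - 11.4) + (26 - 17)] · 28 = 330.4.
Change in producer surplus = 330.4 - 230.4 = 100.

100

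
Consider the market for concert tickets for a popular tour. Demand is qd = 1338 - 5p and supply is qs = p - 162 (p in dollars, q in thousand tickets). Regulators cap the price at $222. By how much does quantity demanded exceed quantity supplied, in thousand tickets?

168

Without the control the market clears where 1338 - 5p = p - 162, i.e. p* = 250 and q* = 88.
Because the ceiling (222) lies below the market-clearing price, it is binding.
At p = 222: qd = 1338 - 5·222 = 228 and qs = 222 - 162 = 60.
Shortage = qd - qs = 228 - 60 = 168.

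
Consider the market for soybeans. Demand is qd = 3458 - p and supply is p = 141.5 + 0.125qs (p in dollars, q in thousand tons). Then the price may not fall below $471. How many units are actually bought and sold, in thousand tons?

2948

Rearranging supply gives qs = 8p - 1132. Setting quantity demanded equal to quantity supplied, 3458 - p = 8p - 1132, gives p* = 510 and q* = 2948.
The floor of 471 is below the equilibrium price 510, so it is not binding; the market clears at p* = 510, q* = 2948.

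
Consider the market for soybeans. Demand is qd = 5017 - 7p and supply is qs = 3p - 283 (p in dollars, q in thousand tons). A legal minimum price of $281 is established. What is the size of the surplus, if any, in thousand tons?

Setting quantity demanded equal to quantity supplied, 5017 - 7p = 3p - 283, gives p* = 530 and q* = 1307.
Since 281 is below p* = 530, the floor does not bind and the free-market outcome prevails.
Since the control does not bind, there is no surplus.

0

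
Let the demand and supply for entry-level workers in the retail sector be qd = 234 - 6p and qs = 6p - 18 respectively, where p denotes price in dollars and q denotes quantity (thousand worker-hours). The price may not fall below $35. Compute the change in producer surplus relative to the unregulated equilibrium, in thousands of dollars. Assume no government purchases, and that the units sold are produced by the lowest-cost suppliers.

-252

Setting quantity demanded equal to quantity supplied, 234 - 6p = 6p - 18, gives p* = 21 and q* = 108.
The floor of 35 is above the equilibrium price 21, so it binds.
At p = 35: qd = 234 - 6·35 = 24 and qs = 6·35 - 18 = 192.
Producer surplus without the control is ½ · (21 - 3) · 108 = 972.
With the floor, 24 units are sold at 35. The supply price at q = 24 is 7, so PS = ½ · [(35 - 3) + (35 - 7)] · 24 = 720.
Change in producer surplus = 720 - 972 = -252.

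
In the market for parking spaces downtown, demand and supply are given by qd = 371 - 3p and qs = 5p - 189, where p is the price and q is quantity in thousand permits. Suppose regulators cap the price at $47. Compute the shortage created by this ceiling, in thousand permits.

184

In a free market, 371 - 3p = 5p - 189 gives the equilibrium p* = 70, q* = 161.
Since 47 < 70, the ceiling is binding.
At p = 47: qd = 371 - 3·47 = 230 and qs = 5·47 - 189 = 46.
Shortage = qd - qs = 230 - 46 = 184.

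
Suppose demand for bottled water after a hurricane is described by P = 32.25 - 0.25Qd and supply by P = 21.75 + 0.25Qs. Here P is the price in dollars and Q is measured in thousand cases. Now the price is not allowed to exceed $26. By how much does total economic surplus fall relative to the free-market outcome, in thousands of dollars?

4

Rearranging demand gives Qd = 129 - 4P; rearranging supply gives Qs = 4P - 87. Without the control the market clears where 129 - 4P = 4P - 87, i.e. P* = 27 and Q* = 21.
Because the ceiling (26) lies below the market-clearing price, it is binding.
At P = 26: Qd = 129 - 4·26 = 25 and Qs = 4·26 - 87 = 17.
Quantity traded falls to 17. At Q = 17 the demand price is (129 - 17)/4 = 28 and the supply price is (87 + 17)/4 = 26.
Deadweight loss = ½ · (28 - 26) · (21 - 17) = ½ · 2 · 4 = 4.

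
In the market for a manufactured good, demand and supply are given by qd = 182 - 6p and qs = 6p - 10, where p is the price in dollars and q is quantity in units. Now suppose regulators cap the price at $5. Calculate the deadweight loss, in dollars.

Setting quantity demanded equal to quantity supplied, 182 - 6p = 6p - 10, gives p* = 16 and q* = 86.
Since 5 < 16, the ceiling is binding.
At p = 5: qd = 182 - 6·5 = 152 and qs = 6·5 - 10 = 20.
Quantity traded falls to 20. At q = 20 the demand price is (182 - 20)/6 = 27 and the supply price is (10 + 20)/6 = 5.
Deadweight loss = ½ · (27 - 5) · (86 - 20) = ½ · 22 · 66 = 726.

726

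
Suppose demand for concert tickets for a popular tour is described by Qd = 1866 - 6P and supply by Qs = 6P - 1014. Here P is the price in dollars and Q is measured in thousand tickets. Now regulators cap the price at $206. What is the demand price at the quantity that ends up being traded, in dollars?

274

Setting quantity demanded equal to quantity supplied, 1866 - 6P = 6P - 1014, gives P* = 240 and Q* = 426.
Since 206 < 240, the ceiling is binding.
At P = 206: Qd = 1866 - 6·206 = 630 and Qs = 6·206 - 1014 = 222.
Only 222 units reach the market. On the demand curve, the marginal buyer's willingness to pay at Q = 222 is (1866 - 222)/6 = 274.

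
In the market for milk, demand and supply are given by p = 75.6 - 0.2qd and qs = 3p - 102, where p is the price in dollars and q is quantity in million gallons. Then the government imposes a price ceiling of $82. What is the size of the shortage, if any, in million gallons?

0

Rearranging demand gives qd = 378 - 5p. Without the control the market clears where 378 - 5p = 3p - 102, i.e. p* = 60 and q* = 78.
Since 82 is above p* = 60, the ceiling does not bind and the free-market outcome prevails.
Since the control does not bind, there is no shortage.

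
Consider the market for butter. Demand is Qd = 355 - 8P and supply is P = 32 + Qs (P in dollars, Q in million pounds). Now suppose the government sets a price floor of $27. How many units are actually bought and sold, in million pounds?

Rearranging supply gives Qs = P - 32. Without the control the market clears where 355 - 8P = P - 32, i.e. P* = 43 and Q* = 11.
The floor of 27 is below the equilibrium price 43, so it is not binding; the market clears at P* = 43, Q* = 11.

11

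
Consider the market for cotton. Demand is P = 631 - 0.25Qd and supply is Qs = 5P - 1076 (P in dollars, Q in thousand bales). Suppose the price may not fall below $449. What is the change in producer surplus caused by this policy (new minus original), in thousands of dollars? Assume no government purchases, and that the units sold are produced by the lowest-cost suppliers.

Rearranging demand gives Qd = 2524 - 4P. Setting quantity demanded equal to quantity supplied, 2524 - 4P = 5P - 1076, gives P* = 400 and Q* = 924.
Since 449 > 400, the floor is binding.
At P = 449: Qd = 2524 - 4·449 = 728 and Qs = 5·449 - 1076 = 1169.
Producer surplus without the control is ½ · (400 - 215.2) · 924 = 85377.6.
With the floor, 728 units are sold at 449. The supply price at Q = 728 is 360.8, so PS = ½ · [(449 - 215.2) + (449 - 360.8)] · 728 = 117208.
Change in producer surplus = 117208 - 85377.6 = 31830.4.

31830.4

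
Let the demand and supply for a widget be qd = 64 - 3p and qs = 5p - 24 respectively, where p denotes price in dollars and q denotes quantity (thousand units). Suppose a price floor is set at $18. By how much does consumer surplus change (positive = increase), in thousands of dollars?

-143.5

In a free market, 64 - 3p = 5p - 24 gives the equilibrium p* = 11, q* = 31.
Because the floor (18) lies above the market-clearing price, it is binding.
At p = 18: qd = 64 - 3·18 = 10 and qs = 5·18 - 24 = 66.
Consumer surplus without the control is ½ · (64/3 - 11) · 31 = 961/6.
With the floor, consumers buy 10 units at 18, so CS = ½ · (64/3 - 18) · 10 = 50/3.
Change in consumer surplus = 50/3 - 961/6 = -143.5.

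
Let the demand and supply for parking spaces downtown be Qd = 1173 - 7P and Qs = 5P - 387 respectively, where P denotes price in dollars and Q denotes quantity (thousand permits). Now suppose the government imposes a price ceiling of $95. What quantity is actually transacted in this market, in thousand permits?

88

Setting quantity demanded equal to quantity supplied, 1173 - 7P = 5P - 387, gives P* = 130 and Q* = 263.
Since 95 < 130, the ceiling is binding.
At P = 95: Qd = 1173 - 7·95 = 508 and Qs = 5·95 - 387 = 88.
The quantity actually transacted is the short side, supply: 88.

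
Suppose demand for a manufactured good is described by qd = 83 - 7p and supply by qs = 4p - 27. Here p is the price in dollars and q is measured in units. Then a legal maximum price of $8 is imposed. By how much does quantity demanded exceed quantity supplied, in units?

Without the control the market clears where 83 - 7p = 4p - 27, i.e. p* = 10 and q* = 13.
Since 8 < 10, the ceiling is binding.
At p = 8: qd = 83 - 7·8 = 27 and qs = 4·8 - 27 = 5.
Shortage = qd - qs = 27 - 5 = 22.

22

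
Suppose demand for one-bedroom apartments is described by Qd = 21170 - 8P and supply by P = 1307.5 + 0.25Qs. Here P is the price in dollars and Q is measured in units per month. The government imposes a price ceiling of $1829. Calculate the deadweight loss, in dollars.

Rearranging supply gives Qs = 4P - 5230. In a free market, 21170 - 8P = 4P - 5230 gives the equilibrium P* = 2200, Q* = 3570.
Since 1829 < 2200, the ceiling is binding.
At P = 1829: Qd = 21170 - 8·1829 = 6538 and Qs = 4·1829 - 5230 = 2086.
Quantity traded falls to 2086. At Q = 2086 the demand price is (21170 - 2086)/8 = 2385.5 and the supply price is (5230 + 2086)/4 = 1829.
Deadweight loss = ½ · (2385.5 - 1829) · (3570 - 2086) = ½ · 556.5 · 1484 = 412923.

412923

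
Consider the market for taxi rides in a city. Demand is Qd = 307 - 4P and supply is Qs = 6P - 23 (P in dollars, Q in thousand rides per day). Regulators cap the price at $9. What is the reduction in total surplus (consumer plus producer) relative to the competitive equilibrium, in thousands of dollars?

4320

Without the control the market clears where 307 - 4P = 6P - 23, i.e. P* = 33 and Q* = 175.
Because the ceiling (9) lies below the market-clearing price, it is binding.
At P = 9: Qd = 307 - 4·9 = 271 and Qs = 6·9 - 23 = 31.
Quantity traded falls to 31. At Q = 31 the demand price is (307 - 31)/4 = 69 and the supply price is (23 + 31)/6 = 9.
Deadweight loss = ½ · (69 - 9) · (175 - 31) = ½ · 60 · 144 = 4320.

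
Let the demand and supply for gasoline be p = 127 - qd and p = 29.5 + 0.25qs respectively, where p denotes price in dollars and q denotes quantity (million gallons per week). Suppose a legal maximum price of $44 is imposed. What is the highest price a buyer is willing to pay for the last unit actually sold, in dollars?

Rearranging demand gives qd = 127 - p; rearranging supply gives qs = 4p - 118. In a free market, 127 - p = 4p - 118 gives the equilibrium p* = 49, q* = 78.
Because the ceiling (44) lies below the market-clearing price, it is binding.
At p = 44: qd = 127 - 44 = 83 and qs = 4·44 - 118 = 58.
Only 58 units reach the market. On the demand curve, the marginal buyer's willingness to pay at q = 58 is (127 - 58) = 69.

69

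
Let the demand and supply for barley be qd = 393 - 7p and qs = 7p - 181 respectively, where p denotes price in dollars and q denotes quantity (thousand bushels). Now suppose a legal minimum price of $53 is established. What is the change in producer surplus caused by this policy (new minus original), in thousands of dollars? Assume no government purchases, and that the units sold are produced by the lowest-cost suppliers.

-240

In a free market, 393 - 7p = 7p - 181 gives the equilibrium p* = 41, q* = 106.
The floor of 53 is above the equilibrium price 41, so it binds.
At p = 53: qd = 393 - 7·53 = 22 and qs = 7·53 - 181 = 190.
Producer surplus without the control is ½ · (41 - 181/7) · 106 = 5618/7.
With the floor, 22 units are sold at 53. The supply price at q = 22 is 29, so PS = ½ · [(53 - 181/7) + (53 - 29)] · 22 = 3938/7.
Change in producer surplus = 3938/7 - 5618/7 = -240.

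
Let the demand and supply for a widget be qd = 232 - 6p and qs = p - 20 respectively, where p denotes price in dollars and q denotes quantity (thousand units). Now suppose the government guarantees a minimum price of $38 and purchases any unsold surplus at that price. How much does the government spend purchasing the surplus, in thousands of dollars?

In a free market, 232 - 6p = p - 20 gives the equilibrium p* = 36, q* = 16.
The floor of 38 is above the equilibrium price 36, so it binds.
At p = 38: qd = 232 - 6·38 = 4 and qs = 38 - 20 = 18.
Surplus = qs - qd = 14.
Government expenditure = surplus × support price = 14 × 38 = 532.

532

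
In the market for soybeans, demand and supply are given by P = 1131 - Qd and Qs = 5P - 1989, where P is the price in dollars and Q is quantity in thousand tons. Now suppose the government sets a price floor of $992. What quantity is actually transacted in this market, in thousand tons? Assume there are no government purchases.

139

Rearranging demand gives Qd = 1131 - P. Equilibrium: 1131 - P = 5P - 1989, so 3120 = 6P and P* = 520, Q* = 611.
The floor of 992 is above the equilibrium price 520, so it binds.
At P = 992: Qd = 1131 - 992 = 139 and Qs = 5·992 - 1989 = 2971.
The quantity actually transacted is the short side, demand: 139.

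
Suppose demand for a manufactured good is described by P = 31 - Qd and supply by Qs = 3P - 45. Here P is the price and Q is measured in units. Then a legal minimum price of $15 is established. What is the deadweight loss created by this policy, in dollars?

0

Rearranging demand gives Qd = 31 - P. Setting quantity demanded equal to quantity supplied, 31 - P = 3P - 45, gives P* = 19 and Q* = 12.
The floor of 15 is below the equilibrium price 19, so it is not binding; the market clears at P* = 19, Q* = 12.
Since the control does not bind, no trades are prevented and deadweight loss is zero.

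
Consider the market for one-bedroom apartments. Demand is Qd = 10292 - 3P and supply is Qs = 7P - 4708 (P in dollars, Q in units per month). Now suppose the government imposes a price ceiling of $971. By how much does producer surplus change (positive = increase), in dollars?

Without the control the market clears where 10292 - 3P = 7P - 4708, i.e. P* = 1500 and Q* = 5792.
The ceiling of 971 is below the equilibrium price 1500, so it binds.
At P = 971: Qd = 10292 - 3·971 = 7379 and Qs = 7·971 - 4708 = 2089.
Producer surplus without the control is ½ · (1500 - 4708/7) · 5792 = 16773632/7.
With the ceiling, producers sell 2089 units at 971, so PS = ½ · (971 - 4708/7) · 2089 = 4363921/14.
Change in producer surplus = 4363921/14 - 16773632/7 = -2084524.5.

-2084524.5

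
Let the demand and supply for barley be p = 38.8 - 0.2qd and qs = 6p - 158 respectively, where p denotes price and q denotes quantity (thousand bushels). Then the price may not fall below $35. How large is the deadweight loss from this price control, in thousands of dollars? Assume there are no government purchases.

41.25

Rearranging demand gives qd = 194 - 5p. Without the control the market clears where 194 - 5p = 6p - 158, i.e. p* = 32 and q* = 34.
Because the floor (35) lies above the market-clearing price, it is binding.
At p = 35: qd = 194 - 5·35 = 19 and qs = 6·35 - 158 = 52.
Quantity traded falls to 19. At q = 19 the demand price is (194 - 19)/5 = 35 and the supply price is (158 + 19)/6 = 29.5.
Deadweight loss = ½ · (35 - 29.5) · (34 - 19) = ½ · 5.5 · 15 = 41.25.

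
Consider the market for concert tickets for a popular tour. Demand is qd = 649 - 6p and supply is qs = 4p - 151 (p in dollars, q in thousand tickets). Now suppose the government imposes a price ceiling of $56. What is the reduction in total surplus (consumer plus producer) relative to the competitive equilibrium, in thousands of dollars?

In a free market, 649 - 6p = 4p - 151 gives the equilibrium p* = 80, q* = 169.
The ceiling of 56 is below the equilibrium price 80, so it binds.
At p = 56: qd = 649 - 6·56 = 313 and qs = 4·56 - 151 = 73.
Quantity traded falls to 73. At q = 73 the demand price is (649 - 73)/6 = 96 and the supply price is (151 + 73)/4 = 56.
Deadweight loss = ½ · (96 - 56) · (169 - 73) = ½ · 40 · 96 = 1920.

1920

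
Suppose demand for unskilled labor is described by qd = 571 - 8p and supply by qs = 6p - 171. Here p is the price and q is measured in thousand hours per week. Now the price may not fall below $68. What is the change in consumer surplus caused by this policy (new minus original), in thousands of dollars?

-1305

In a free market, 571 - 8p = 6p - 171 gives the equilibrium p* = 53, q* = 147.
Because the floor (68) lies above the market-clearing price, it is binding.
At p = 68: qd = 571 - 8·68 = 27 and qs = 6·68 - 171 = 237.
Consumer surplus without the control is ½ · (71.375 - 53) · 147 = 1350.5625.
With the floor, consumers buy 27 units at 68, so CS = ½ · (71.375 - 68) · 27 = 45.5625.
Change in consumer surplus = 45.5625 - 1350.5625 = -1305.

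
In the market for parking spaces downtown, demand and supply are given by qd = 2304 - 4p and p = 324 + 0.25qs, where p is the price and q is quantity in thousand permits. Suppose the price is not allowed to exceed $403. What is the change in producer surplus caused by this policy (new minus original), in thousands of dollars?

Rearranging supply gives qs = 4p - 1296. Equilibrium: 2304 - 4p = 4p - 1296, so 3600 = 8p and p* = 450, q* = 504.
The ceiling of 403 is below the equilibrium price 450, so it binds.
At p = 403: qd = 2304 - 4·403 = 692 and qs = 4·403 - 1296 = 316.
Producer surplus without the control is ½ · (450 - 324) · 504 = 31752.
With the ceiling, producers sell 316 units at 403, so PS = ½ · (403 - 324) · 316 = 12482.
Change in producer surplus = 12482 - 31752 = -19270.

-19270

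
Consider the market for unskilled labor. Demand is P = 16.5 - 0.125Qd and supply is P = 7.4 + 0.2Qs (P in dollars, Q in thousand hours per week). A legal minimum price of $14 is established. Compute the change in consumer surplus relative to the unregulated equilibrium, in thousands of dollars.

-24

Rearranging demand gives Qd = 132 - 8P; rearranging supply gives Qs = 5P - 37. Equilibrium: 132 - 8P = 5P - 37, so 169 = 13P and P* = 13, Q* = 28.
Because the floor (14) lies above the market-clearing price, it is binding.
At P = 14: Qd = 132 - 8·14 = 20 and Qs = 5·14 - 37 = 33.
Consumer surplus without the control is ½ · (16.5 - 13) · 28 = 49.
With the floor, consumers buy 20 units at 14, so CS = ½ · (16.5 - 14) · 20 = 25.
Change in consumer surplus = 25 - 49 = -24.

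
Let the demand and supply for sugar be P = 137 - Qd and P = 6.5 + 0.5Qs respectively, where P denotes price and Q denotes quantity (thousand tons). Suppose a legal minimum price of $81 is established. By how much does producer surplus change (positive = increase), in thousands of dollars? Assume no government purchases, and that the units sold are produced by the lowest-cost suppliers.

1495.75

Rearranging demand gives Qd = 137 - P; rearranging supply gives Qs = 2P - 13. In a free market, 137 - P = 2P - 13 gives the equilibrium P* = 50, Q* = 87.
Since 81 > 50, the floor is binding.
At P = 81: Qd = 137 - 81 = 56 and Qs = 2·81 - 13 = 149.
Producer surplus without the control is ½ · (50 - 6.5) · 87 = 1892.25.
With the floor, 56 units are sold at 81. The supply price at Q = 56 is 34.5, so PS = ½ · [(81 - 6.5) + (81 - 34.5)] · 56 = 3388.
Change in producer surplus = 3388 - 1892.25 = 1495.75.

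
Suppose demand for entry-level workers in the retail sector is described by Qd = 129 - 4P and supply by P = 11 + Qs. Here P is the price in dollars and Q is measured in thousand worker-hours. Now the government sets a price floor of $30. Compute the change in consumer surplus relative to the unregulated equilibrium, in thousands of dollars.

Rearranging supply gives Qs = P - 11. In a free market, 129 - 4P = P - 11 gives the equilibrium P* = 28, Q* = 17.
Since 30 > 28, the floor is binding.
At P = 30: Qd = 129 - 4·30 = 9 and Qs = 30 - 11 = 19.
Consumer surplus without the control is ½ · (32.25 - 28) · 17 = 36.125.
With the floor, consumers buy 9 units at 30, so CS = ½ · (32.25 - 30) · 9 = 10.125.
Change in consumer surplus = 10.125 - 36.125 = -26.

-26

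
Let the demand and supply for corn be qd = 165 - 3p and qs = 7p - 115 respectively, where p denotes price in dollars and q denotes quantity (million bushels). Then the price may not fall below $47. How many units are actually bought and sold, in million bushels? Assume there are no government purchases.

24

Without the control the market clears where 165 - 3p = 7p - 115, i.e. p* = 28 and q* = 81.
Because the floor (47) lies above the market-clearing price, it is binding.
At p = 47: qd = 165 - 3·47 = 24 and qs = 7·47 - 115 = 214.
The quantity actually transacted is the short side, demand: 24.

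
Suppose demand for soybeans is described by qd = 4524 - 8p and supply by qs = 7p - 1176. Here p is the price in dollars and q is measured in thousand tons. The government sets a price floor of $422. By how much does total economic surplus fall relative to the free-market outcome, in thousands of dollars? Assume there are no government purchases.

15120

In a free market, 4524 - 8p = 7p - 1176 gives the equilibrium p* = 380, q* = 1484.
The floor of 422 is above the equilibrium price 380, so it binds.
At p = 422: qd = 4524 - 8·422 = 1148 and qs = 7·422 - 1176 = 1778.
Quantity traded falls to 1148. At q = 1148 the demand price is (4524 - 1148)/8 = 422 and the supply price is (1176 + 1148)/7 = 332.
Deadweight loss = ½ · (422 - 332) · (1484 - 1148) = ½ · 90 · 336 = 15120.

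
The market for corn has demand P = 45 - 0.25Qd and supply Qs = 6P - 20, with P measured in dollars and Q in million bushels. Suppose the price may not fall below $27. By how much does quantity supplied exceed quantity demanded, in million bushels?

70

Rearranging demand gives Qd = 180 - 4P. Without the control the market clears where 180 - 4P = 6P - 20, i.e. P* = 20 and Q* = 100.
Since 27 > 20, the floor is binding.
At P = 27: Qd = 180 - 4·27 = 72 and Qs = 6·27 - 20 = 142.
Surplus = Qs - Qd = 142 - 72 = 70.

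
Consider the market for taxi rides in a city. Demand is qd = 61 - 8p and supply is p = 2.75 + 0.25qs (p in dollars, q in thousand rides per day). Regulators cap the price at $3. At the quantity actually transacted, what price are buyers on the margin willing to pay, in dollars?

7.5

Rearranging supply gives qs = 4p - 11. Setting quantity demanded equal to quantity supplied, 61 - 8p = 4p - 11, gives p* = 6 and q* = 13.
Since 3 < 6, the ceiling is binding.
At p = 3: qd = 61 - 8·3 = 37 and qs = 4·3 - 11 = 1.
Only 1 units reach the market. On the demand curve, the marginal buyer's willingness to pay at q = 1 is (61 - 1)/8 = 7.5.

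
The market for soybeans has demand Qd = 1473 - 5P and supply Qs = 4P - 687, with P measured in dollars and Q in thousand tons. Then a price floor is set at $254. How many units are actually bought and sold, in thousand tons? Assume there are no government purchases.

203

Equilibrium: 1473 - 5P = 4P - 687, so 2160 = 9P and P* = 240, Q* = 273.
Since 254 > 240, the floor is binding.
At P = 254: Qd = 1473 - 5·254 = 203 and Qs = 4·254 - 687 = 329.
The quantity actually transacted is the short side, demand: 203.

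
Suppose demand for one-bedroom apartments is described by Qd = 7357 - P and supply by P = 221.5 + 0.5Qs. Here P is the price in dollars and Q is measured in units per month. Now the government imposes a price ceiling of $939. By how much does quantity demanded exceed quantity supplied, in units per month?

4983

Rearranging supply gives Qs = 2P - 443. Equilibrium: 7357 - P = 2P - 443, so 7800 = 3P and P* = 2600, Q* = 4757.
The ceiling of 939 is below the equilibrium price 2600, so it binds.
At P = 939: Qd = 7357 - 939 = 6418 and Qs = 2·939 - 443 = 1435.
Shortage = Qd - Qs = 6418 - 1435 = 4983.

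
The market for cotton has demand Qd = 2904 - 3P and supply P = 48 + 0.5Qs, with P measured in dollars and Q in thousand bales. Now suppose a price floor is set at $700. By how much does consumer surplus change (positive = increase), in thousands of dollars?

-95400

Rearranging supply gives Qs = 2P - 96. In a free market, 2904 - 3P = 2P - 96 gives the equilibrium P* = 600, Q* = 1104.
Because the floor (700) lies above the market-clearing price, it is binding.
At P = 700: Qd = 2904 - 3·700 = 804 and Qs = 2·700 - 96 = 1304.
Consumer surplus without the control is ½ · (968 - 600) · 1104 = 203136.
With the floor, consumers buy 804 units at 700, so CS = ½ · (968 - 700) · 804 = 107736.
Change in consumer surplus = 107736 - 203136 = -95400.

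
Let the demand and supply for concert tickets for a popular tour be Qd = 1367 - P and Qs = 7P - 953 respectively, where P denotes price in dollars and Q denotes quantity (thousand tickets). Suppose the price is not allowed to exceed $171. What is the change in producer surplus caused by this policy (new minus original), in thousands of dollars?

Equilibrium: 1367 - P = 7P - 953, so 2320 = 8P and P* = 290, Q* = 1077.
Since 171 < 290, the ceiling is binding.
At P = 171: Qd = 1367 - 171 = 1196 and Qs = 7·171 - 953 = 244.
Producer surplus without the control is ½ · (290 - 953/7) · 1077 = 1159929/14.
With the ceiling, producers sell 244 units at 171, so PS = ½ · (171 - 953/7) · 244 = 29768/7.
Change in producer surplus = 29768/7 - 1159929/14 = -78599.5.

-78599.5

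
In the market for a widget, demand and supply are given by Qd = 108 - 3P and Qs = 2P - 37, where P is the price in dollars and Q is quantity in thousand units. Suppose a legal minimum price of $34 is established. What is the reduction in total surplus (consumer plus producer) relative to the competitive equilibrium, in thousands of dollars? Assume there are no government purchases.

Equilibrium: 108 - 3P = 2P - 37, so 145 = 5P and P* = 29, Q* = 21.
Since 34 > 29, the floor is binding.
At P = 34: Qd = 108 - 3·34 = 6 and Qs = 2·34 - 37 = 31.
Quantity traded falls to 6. At Q = 6 the demand price is (108 - 6)/3 = 34 and the supply price is (37 + 6)/2 = 21.5.
Deadweight loss = ½ · (34 - 21.5) · (21 - 6) = ½ · 12.5 · 15 = 93.75.

93.75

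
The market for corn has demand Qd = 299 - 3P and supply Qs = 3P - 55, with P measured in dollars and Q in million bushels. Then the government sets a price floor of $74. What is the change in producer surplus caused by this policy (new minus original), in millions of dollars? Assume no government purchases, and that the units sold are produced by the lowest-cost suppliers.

Equilibrium: 299 - 3P = 3P - 55, so 354 = 6P and P* = 59, Q* = 122.
Because the floor (74) lies above the market-clearing price, it is binding.
At P = 74: Qd = 299 - 3·74 = 77 and Qs = 3·74 - 55 = 167.
Producer surplus without the control is ½ · (59 - 55/3) · 122 = 7442/3.
With the floor, 77 units are sold at 74. The supply price at Q = 77 is 44, so PS = ½ · [(74 - 55/3) + (74 - 44)] · 77 = 19789/6.
Change in producer surplus = 19789/6 - 7442/3 = 817.5.

817.5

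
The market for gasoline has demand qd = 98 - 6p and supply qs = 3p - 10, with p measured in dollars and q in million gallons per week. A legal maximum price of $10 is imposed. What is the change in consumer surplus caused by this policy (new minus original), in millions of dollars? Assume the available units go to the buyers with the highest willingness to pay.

Setting quantity demanded equal to quantity supplied, 98 - 6p = 3p - 10, gives p* = 12 and q* = 26.
Because the ceiling (10) lies below the market-clearing price, it is binding.
At p = 10: qd = 98 - 6·10 = 38 and qs = 3·10 - 10 = 20.
Consumer surplus without the control is ½ · (49/3 - 12) · 26 = 169/3.
With the ceiling, 20 units are sold at 10 (assume they go to the highest-value buyers). The demand price at q = 20 is 13, so CS = ½ · [(49/3 - 10) + (13 - 10)] · 20 = 280/3.
Change in consumer surplus = 280/3 - 169/3 = 37.

37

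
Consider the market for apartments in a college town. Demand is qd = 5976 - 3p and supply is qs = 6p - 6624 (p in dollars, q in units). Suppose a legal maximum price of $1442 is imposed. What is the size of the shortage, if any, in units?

Equilibrium: 5976 - 3p = 6p - 6624, so 12600 = 9p and p* = 1400, q* = 1776.
The ceiling of 1442 is above the equilibrium price 1400, so it is not binding; the market clears at p* = 1400, q* = 1776.
Since the control does not bind, there is no shortage.

0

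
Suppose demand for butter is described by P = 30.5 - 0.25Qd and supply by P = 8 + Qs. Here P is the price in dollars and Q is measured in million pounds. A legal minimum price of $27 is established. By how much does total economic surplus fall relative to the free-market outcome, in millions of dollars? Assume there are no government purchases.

10

Rearranging demand gives Qd = 122 - 4P; rearranging supply gives Qs = P - 8. In a free market, 122 - 4P = P - 8 gives the equilibrium P* = 26, Q* = 18.
The floor of 27 is above the equilibrium price 26, so it binds.
At P = 27: Qd = 122 - 4·27 = 14 and Qs = 27 - 8 = 19.
Quantity traded falls to 14. At Q = 14 the demand price is (122 - 14)/4 = 27 and the supply price is 8 + 14 = 22.
Deadweight loss = ½ · (27 - 22) · (18 - 14) = ½ · 5 · 4 = 10.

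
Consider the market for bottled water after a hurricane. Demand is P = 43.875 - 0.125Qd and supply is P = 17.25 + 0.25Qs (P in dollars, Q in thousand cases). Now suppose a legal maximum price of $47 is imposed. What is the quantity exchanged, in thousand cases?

Rearranging demand gives Qd = 351 - 8P; rearranging supply gives Qs = 4P - 69. Setting quantity demanded equal to quantity supplied, 351 - 8P = 4P - 69, gives P* = 35 and Q* = 71.
The ceiling of 47 is above the equilibrium price 35, so it is not binding; the market clears at P* = 35, Q* = 71.

71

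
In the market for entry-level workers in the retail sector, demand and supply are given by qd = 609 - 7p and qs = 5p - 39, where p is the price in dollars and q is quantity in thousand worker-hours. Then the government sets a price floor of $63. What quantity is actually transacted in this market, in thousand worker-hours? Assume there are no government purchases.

168

Equilibrium: 609 - 7p = 5p - 39, so 648 = 12p and p* = 54, q* = 231.
The floor of 63 is above the equilibrium price 54, so it binds.
At p = 63: qd = 609 - 7·63 = 168 and qs = 5·63 - 39 = 276.
The quantity actually transacted is the short side, demand: 168.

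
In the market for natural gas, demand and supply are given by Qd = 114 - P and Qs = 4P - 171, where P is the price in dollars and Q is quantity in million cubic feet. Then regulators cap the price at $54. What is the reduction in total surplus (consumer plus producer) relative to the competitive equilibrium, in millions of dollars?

Equilibrium: 114 - P = 4P - 171, so 285 = 5P and P* = 57, Q* = 57.
The ceiling of 54 is below the equilibrium price 57, so it binds.
At P = 54: Qd = 114 - 54 = 60 and Qs = 4·54 - 171 = 45.
Quantity traded falls to 45. At Q = 45 the demand price is 114 - 45 = 69 and the supply price is (171 + 45)/4 = 54.
Deadweight loss = ½ · (69 - 54) · (57 - 45) = ½ · 15 · 12 = 90.

90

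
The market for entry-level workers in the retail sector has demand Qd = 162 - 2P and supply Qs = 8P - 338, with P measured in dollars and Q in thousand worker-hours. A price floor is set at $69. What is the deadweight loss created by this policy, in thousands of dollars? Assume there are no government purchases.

Without the control the market clears where 162 - 2P = 8P - 338, i.e. P* = 50 and Q* = 62.
The floor of 69 is above the equilibrium price 50, so it binds.
At P = 69: Qd = 162 - 2·69 = 24 and Qs = 8·69 - 338 = 214.
Quantity traded falls to 24. At Q = 24 the demand price is (162 - 24)/2 = 69 and the supply price is (338 + 24)/8 = 45.25.
Deadweight loss = ½ · (69 - 45.25) · (62 - 24) = ½ · 23.75 · 38 = 451.25.

451.25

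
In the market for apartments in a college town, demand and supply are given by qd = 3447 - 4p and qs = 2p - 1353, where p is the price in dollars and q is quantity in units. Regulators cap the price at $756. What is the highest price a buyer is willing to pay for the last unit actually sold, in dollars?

822

Equilibrium: 3447 - 4p = 2p - 1353, so 4800 = 6p and p* = 800, q* = 247.
Since 756 < 800, the ceiling is binding.
At p = 756: qd = 3447 - 4·756 = 423 and qs = 2·756 - 1353 = 159.
Only 159 units reach the market. On the demand curve, the marginal buyer's willingness to pay at q = 159 is (3447 - 159)/4 = 822.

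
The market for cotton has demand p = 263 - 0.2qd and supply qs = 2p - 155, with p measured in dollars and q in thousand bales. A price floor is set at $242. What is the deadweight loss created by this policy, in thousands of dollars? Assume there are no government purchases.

8960

Rearranging demand gives qd = 1315 - 5p. Setting quantity demanded equal to quantity supplied, 1315 - 5p = 2p - 155, gives p* = 210 and q* = 265.
Because the floor (242) lies above the market-clearing price, it is binding.
At p = 242: qd = 1315 - 5·242 = 105 and qs = 2·242 - 155 = 329.
Quantity traded falls to 105. At q = 105 the demand price is (1315 - 105)/5 = 242 and the supply price is (155 + 105)/2 = 130.
Deadweight loss = ½ · (242 - 130) · (265 - 105) = ½ · 112 · 160 = 8960.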